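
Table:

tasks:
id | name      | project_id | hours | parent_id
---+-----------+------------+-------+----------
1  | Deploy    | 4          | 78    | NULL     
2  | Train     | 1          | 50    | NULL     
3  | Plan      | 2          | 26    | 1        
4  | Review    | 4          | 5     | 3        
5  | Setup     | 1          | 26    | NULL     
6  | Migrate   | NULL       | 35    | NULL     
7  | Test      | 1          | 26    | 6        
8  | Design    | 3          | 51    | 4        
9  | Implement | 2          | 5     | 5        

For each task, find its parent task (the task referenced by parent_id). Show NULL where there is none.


This is a self-join: tasks is joined to a second copy of itself, matching each row's parent_id to another row's id. Use LEFT JOIN so rows with parent_id=NULL are kept.
  - task 1 (Deploy): parent_id=NULL -> NULL
  - task 2 (Train): parent_id=NULL -> NULL
  - task 3 (Plan): parent_id=1 -> Deploy
  - task 4 (Review): parent_id=3 -> Plan
  - task 5 (Setup): parent_id=NULL -> NULL
  - task 6 (Migrate): parent_id=NULL -> NULL
  - task 7 (Test): parent_id=6 -> Migrate
  - task 8 (Design): parent_id=4 -> Review
  - task 9 (Implement): parent_id=5 -> Setup

SQL:
SELECT a.name AS item, b.name AS parent
FROM tasks a
LEFT JOIN tasks b ON a.parent_id = b.id

Result:
item      | parent 
----------+--------
Deploy    | NULL   
Train     | NULL   
Plan      | Deploy 
Review    | Plan   
Setup     | NULL   
Migrate   | NULL   
Test      | Migrate
Design    | Review 
Implement | Setup  


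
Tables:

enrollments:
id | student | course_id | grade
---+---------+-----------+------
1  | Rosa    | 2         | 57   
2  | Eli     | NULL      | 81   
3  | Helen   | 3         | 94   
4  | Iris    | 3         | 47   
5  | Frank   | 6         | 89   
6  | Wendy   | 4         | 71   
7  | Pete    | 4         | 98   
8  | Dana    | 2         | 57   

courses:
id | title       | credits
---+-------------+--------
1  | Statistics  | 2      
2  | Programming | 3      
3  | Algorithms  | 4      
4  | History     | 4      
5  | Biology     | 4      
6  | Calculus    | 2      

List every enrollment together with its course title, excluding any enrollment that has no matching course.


INNER JOIN keeps only enrollments rows whose course_id matches an id in courses. Walk through each enrollment:
  - enrollment 1 (Rosa): course_id=2 -> matches Programming
  - enrollment 2 (Eli): course_id=NULL, no match -> dropped
  - enrollment 3 (Helen): course_id=3 -> matches Algorithms
  - enrollment 4 (Iris): course_id=3 -> matches Algorithms
  - enrollment 5 (Frank): course_id=6 -> matches Calculus
  - enrollment 6 (Wendy): course_id=4 -> matches History
  - enrollment 7 (Pete): course_id=4 -> matches History
  - enrollment 8 (Dana): course_id=2 -> matches Programming
So 1 of 8 rows is dropped.

SQL:
SELECT a.student, b.title AS course
FROM enrollments a
INNER JOIN courses b ON a.course_id = b.id

Result:
student | course     
--------+------------
Rosa    | Programming
Helen   | Algorithms 
Iris    | Algorithms 
Frank   | Calculus   
Wendy   | History    
Pete    | History    
Dana    | Programming


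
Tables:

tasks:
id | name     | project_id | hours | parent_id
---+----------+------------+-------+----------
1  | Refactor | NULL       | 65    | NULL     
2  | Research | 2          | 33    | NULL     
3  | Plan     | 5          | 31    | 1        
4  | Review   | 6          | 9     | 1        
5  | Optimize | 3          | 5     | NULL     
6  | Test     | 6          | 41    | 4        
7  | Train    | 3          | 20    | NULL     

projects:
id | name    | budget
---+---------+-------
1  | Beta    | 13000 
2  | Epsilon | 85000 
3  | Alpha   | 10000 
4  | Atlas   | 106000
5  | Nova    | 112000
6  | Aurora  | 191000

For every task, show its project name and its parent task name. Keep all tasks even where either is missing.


Two LEFT JOINs from the same base table tasks: one to projects via project_id, one to tasks itself via parent_id. Both are LEFT so every task is preserved.
Match against projects:
  - task 1 (Refactor): project_id=NULL, no match -> kept with NULL
  - task 2 (Research): project_id=2 -> matches Epsilon
  - task 3 (Plan): project_id=5 -> matches Nova
  - task 4 (Review): project_id=6 -> matches Aurora
  - task 5 (Optimize): project_id=3 -> matches Alpha
  - task 6 (Test): project_id=6 -> matches Aurora
  - task 7 (Train): project_id=3 -> matches Alpha
Match against tasks (self):
  - task 1 (Refactor): parent_id=NULL -> NULL
  - task 2 (Research): parent_id=NULL -> NULL
  - task 3 (Plan): parent_id=1 -> Refactor
  - task 4 (Review): parent_id=1 -> Refactor
  - task 5 (Optimize): parent_id=NULL -> NULL
  - task 6 (Test): parent_id=4 -> Review
  - task 7 (Train): parent_id=NULL -> NULL

SQL:
SELECT a.name, b.name AS project, c.name AS parent
FROM tasks a
LEFT JOIN projects b ON a.project_id = b.id
LEFT JOIN tasks c ON a.parent_id = c.id

Result:
name     | project | parent  
---------+---------+---------
Refactor | NULL    | NULL    
Research | Epsilon | NULL    
Plan     | Nova    | Refactor
Review   | Aurora  | Refactor
Optimize | Alpha   | NULL    
Test     | Aurora  | Review  
Train    | Alpha   | NULL    


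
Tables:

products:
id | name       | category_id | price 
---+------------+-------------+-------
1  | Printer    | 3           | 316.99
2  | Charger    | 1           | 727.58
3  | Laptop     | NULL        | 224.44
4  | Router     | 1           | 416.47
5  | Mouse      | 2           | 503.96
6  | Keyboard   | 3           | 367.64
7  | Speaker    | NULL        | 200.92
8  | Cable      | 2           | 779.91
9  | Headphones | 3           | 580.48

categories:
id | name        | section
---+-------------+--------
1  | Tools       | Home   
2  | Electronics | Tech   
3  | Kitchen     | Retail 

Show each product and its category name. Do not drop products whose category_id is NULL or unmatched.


LEFT JOIN keeps every row from products (the left table); where category_id has no match in categories, the category columns become NULL. Walk through each product:
  - product 1 (Printer): category_id=3 -> matches Kitchen
  - product 2 (Charger): category_id=1 -> matches Tools
  - product 3 (Laptop): category_id=NULL, no match -> kept with NULL
  - product 4 (Router): category_id=1 -> matches Tools
  - product 5 (Mouse): category_id=2 -> matches Electronics
  - product 6 (Keyboard): category_id=3 -> matches Kitchen
  - product 7 (Speaker): category_id=NULL, no match -> kept with NULL
  - product 8 (Cable): category_id=2 -> matches Electronics
  - product 9 (Headphones): category_id=3 -> matches Kitchen
All 9 rows appear; 2 have NULL category.

SQL:
SELECT a.name, b.name AS category
FROM products a
LEFT JOIN categories b ON a.category_id = b.id

Result:
name       | category   
-----------+------------
Printer    | Kitchen    
Charger    | Tools      
Laptop     | NULL       
Router     | Tools      
Mouse      | Electronics
Keyboard   | Kitchen    
Speaker    | NULL       
Cable      | Electronics
Headphones | Kitchen    


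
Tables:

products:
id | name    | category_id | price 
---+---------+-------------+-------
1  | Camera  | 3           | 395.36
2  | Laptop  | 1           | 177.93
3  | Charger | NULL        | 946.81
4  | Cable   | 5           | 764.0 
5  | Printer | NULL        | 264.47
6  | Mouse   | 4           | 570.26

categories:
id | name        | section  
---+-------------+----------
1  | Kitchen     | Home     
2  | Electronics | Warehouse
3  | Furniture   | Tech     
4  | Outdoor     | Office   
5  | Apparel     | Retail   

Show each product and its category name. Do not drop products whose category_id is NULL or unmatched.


LEFT JOIN keeps every row from products (the left table); where category_id has no match in categories, the category columns become NULL. Walk through each product:
  - product 1 (Camera): category_id=3 -> matches Furniture
  - product 2 (Laptop): category_id=1 -> matches Kitchen
  - product 3 (Charger): category_id=NULL, no match -> kept with NULL
  - product 4 (Cable): category_id=5 -> matches Apparel
  - product 5 (Printer): category_id=NULL, no match -> kept with NULL
  - product 6 (Mouse): category_id=4 -> matches Outdoor
All 6 rows appear; 2 have NULL category.

SQL:
SELECT a.name, b.name AS category
FROM products a
LEFT JOIN categories b ON a.category_id = b.id

Result:
name    | category 
--------+----------
Camera  | Furniture
Laptop  | Kitchen  
Charger | NULL     
Cable   | Apparel  
Printer | NULL     
Mouse   | Outdoor  


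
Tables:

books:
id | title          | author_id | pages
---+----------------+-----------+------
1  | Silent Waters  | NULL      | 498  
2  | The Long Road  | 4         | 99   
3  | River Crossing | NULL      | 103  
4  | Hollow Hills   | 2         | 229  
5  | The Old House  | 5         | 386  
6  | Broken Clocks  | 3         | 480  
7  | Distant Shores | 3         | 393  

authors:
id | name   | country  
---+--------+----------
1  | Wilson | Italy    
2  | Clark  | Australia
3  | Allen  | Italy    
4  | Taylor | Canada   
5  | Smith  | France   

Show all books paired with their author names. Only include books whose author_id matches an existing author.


INNER JOIN keeps only books rows whose author_id matches an id in authors. Walk through each book:
  - book 1 (Silent Waters): author_id=NULL, no match -> dropped
  - book 2 (The Long Road): author_id=4 -> matches Taylor
  - book 3 (River Crossing): author_id=NULL, no match -> dropped
  - book 4 (Hollow Hills): author_id=2 -> matches Clark
  - book 5 (The Old House): author_id=5 -> matches Smith
  - book 6 (Broken Clocks): author_id=3 -> matches Allen
  - book 7 (Distant Shores): author_id=3 -> matches Allen
So 2 of 7 rows are dropped.

SQL:
SELECT a.title, b.name AS author
FROM books a
INNER JOIN authors b ON a.author_id = b.id

Result:
title          | author
---------------+-------
The Long Road  | Taylor
Hollow Hills   | Clark 
The Old House  | Smith 
Broken Clocks  | Allen 
Distant Shores | Allen 


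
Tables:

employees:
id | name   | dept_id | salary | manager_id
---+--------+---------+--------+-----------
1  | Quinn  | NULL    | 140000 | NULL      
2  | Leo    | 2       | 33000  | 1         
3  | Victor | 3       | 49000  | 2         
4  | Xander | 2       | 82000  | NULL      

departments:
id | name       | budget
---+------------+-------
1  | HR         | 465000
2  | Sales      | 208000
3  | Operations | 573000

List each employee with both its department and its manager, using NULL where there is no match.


Two LEFT JOINs from the same base table employees: one to departments via dept_id, one to employees itself via manager_id. Both are LEFT so every employee is preserved.
Match against departments:
  - employee 1 (Quinn): dept_id=NULL, no match -> kept with NULL
  - employee 2 (Leo): dept_id=2 -> matches Sales
  - employee 3 (Victor): dept_id=3 -> matches Operations
  - employee 4 (Xander): dept_id=2 -> matches Sales
Match against employees (self):
  - employee 1 (Quinn): manager_id=NULL -> NULL
  - employee 2 (Leo): manager_id=1 -> Quinn
  - employee 3 (Victor): manager_id=2 -> Leo
  - employee 4 (Xander): manager_id=NULL -> NULL

SQL:
SELECT a.name, b.name AS department, c.name AS manager
FROM employees a
LEFT JOIN departments b ON a.dept_id = b.id
LEFT JOIN employees c ON a.manager_id = c.id

Result:
name   | department | manager
-------+------------+--------
Quinn  | NULL       | NULL   
Leo    | Sales      | Quinn  
Victor | Operations | Leo    
Xander | Sales      | NULL   


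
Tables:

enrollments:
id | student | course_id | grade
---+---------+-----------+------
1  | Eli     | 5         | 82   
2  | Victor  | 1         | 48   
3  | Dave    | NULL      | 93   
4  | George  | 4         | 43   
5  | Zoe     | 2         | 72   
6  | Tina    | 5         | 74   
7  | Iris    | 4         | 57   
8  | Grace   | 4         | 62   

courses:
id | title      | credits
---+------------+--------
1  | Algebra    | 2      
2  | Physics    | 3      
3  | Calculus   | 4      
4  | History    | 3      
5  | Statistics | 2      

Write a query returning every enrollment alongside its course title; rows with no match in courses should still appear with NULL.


LEFT JOIN keeps every row from enrollments (the left table); where course_id has no match in courses, the course columns become NULL. Walk through each enrollment:
  - enrollment 1 (Eli): course_id=5 -> matches Statistics
  - enrollment 2 (Victor): course_id=1 -> matches Algebra
  - enrollment 3 (Dave): course_id=NULL, no match -> kept with NULL
  - enrollment 4 (George): course_id=4 -> matches History
  - enrollment 5 (Zoe): course_id=2 -> matches Physics
  - enrollment 6 (Tina): course_id=5 -> matches Statistics
  - enrollment 7 (Iris): course_id=4 -> matches History
  - enrollment 8 (Grace): course_id=4 -> matches History
All 8 rows appear; 1 has NULL course.

SQL:
SELECT a.student, b.title AS course
FROM enrollments a
LEFT JOIN courses b ON a.course_id = b.id

Result:
student | course    
--------+-----------
Eli     | Statistics
Victor  | Algebra   
Dave    | NULL      
George  | History   
Zoe     | Physics   
Tina    | Statistics
Iris    | History   
Grace   | History   


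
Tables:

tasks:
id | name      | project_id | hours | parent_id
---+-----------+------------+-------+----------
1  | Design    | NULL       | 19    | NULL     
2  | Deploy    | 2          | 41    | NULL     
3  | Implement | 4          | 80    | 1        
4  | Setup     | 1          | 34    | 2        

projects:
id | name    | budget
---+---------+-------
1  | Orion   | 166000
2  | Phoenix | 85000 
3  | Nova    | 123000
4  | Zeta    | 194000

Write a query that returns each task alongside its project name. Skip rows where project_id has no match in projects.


INNER JOIN keeps only tasks rows whose project_id matches an id in projects. Walk through each task:
  - task 1 (Design): project_id=NULL, no match -> dropped
  - task 2 (Deploy): project_id=2 -> matches Phoenix
  - task 3 (Implement): project_id=4 -> matches Zeta
  - task 4 (Setup): project_id=1 -> matches Orion
So 1 of 4 rows is dropped.

SQL:
SELECT a.name, b.name AS project
FROM tasks a
INNER JOIN projects b ON a.project_id = b.id

Result:
name      | project
----------+--------
Deploy    | Phoenix
Implement | Zeta   
Setup     | Orion  


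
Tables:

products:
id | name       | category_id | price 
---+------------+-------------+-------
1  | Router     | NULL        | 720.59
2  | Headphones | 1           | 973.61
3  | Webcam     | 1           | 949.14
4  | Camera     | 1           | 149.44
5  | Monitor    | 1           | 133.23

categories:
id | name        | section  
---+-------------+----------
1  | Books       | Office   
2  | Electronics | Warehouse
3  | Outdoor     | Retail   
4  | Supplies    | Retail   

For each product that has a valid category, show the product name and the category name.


INNER JOIN keeps only products rows whose category_id matches an id in categories. Walk through each product:
  - product 1 (Router): category_id=NULL, no match -> dropped
  - product 2 (Headphones): category_id=1 -> matches Books
  - product 3 (Webcam): category_id=1 -> matches Books
  - product 4 (Camera): category_id=1 -> matches Books
  - product 5 (Monitor): category_id=1 -> matches Books
So 1 of 5 rows is dropped.

SQL:
SELECT a.name, b.name AS category
FROM products a
INNER JOIN categories b ON a.category_id = b.id

Result:
name       | category
-----------+---------
Headphones | Books   
Webcam     | Books   
Camera     | Books   
Monitor    | Books   


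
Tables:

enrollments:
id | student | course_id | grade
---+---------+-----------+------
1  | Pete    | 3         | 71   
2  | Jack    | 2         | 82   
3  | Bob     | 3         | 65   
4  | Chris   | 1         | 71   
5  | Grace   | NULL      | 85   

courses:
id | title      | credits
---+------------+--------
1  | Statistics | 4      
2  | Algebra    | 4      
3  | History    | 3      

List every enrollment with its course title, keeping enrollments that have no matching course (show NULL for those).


LEFT JOIN keeps every row from enrollments (the left table); where course_id has no match in courses, the course columns become NULL. Walk through each enrollment:
  - enrollment 1 (Pete): course_id=3 -> matches History
  - enrollment 2 (Jack): course_id=2 -> matches Algebra
  - enrollment 3 (Bob): course_id=3 -> matches History
  - enrollment 4 (Chris): course_id=1 -> matches Statistics
  - enrollment 5 (Grace): course_id=NULL, no match -> kept with NULL
All 5 rows appear; 1 has NULL course.

SQL:
SELECT a.student, b.title AS course
FROM enrollments a
LEFT JOIN courses b ON a.course_id = b.id

Result:
student | course    
--------+-----------
Pete    | History   
Jack    | Algebra   
Bob     | History   
Chris   | Statistics
Grace   | NULL      


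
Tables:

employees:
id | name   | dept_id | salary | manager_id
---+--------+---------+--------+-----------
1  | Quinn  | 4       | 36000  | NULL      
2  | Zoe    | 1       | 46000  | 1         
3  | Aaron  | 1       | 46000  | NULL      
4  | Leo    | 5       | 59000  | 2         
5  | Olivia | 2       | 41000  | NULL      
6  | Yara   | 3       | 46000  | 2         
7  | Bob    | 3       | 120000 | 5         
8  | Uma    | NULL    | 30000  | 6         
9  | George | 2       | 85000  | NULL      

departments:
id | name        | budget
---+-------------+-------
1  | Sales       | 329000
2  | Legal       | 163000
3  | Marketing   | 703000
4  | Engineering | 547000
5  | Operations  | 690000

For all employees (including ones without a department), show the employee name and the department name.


LEFT JOIN keeps every row from employees (the left table); where dept_id has no match in departments, the department columns become NULL. Walk through each employee:
  - employee 1 (Quinn): dept_id=4 -> matches Engineering
  - employee 2 (Zoe): dept_id=1 -> matches Sales
  - employee 3 (Aaron): dept_id=1 -> matches Sales
  - employee 4 (Leo): dept_id=5 -> matches Operations
  - employee 5 (Olivia): dept_id=2 -> matches Legal
  - employee 6 (Yara): dept_id=3 -> matches Marketing
  - employee 7 (Bob): dept_id=3 -> matches Marketing
  - employee 8 (Uma): dept_id=NULL, no match -> kept with NULL
  - employee 9 (George): dept_id=2 -> matches Legal
All 9 rows appear; 1 has NULL department.

SQL:
SELECT a.name, b.name AS department
FROM employees a
LEFT JOIN departments b ON a.dept_id = b.id

Result:
name   | department 
-------+------------
Quinn  | Engineering
Zoe    | Sales      
Aaron  | Sales      
Leo    | Operations 
Olivia | Legal      
Yara   | Marketing  
Bob    | Marketing  
Uma    | NULL       
George | Legal      


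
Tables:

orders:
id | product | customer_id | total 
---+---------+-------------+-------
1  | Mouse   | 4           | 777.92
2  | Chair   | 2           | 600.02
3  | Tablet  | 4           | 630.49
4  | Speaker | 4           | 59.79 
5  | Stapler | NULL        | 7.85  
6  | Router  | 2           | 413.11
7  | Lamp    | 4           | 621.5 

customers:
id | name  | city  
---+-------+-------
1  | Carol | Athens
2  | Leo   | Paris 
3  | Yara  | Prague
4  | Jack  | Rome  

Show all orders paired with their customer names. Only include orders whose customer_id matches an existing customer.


INNER JOIN keeps only orders rows whose customer_id matches an id in customers. Walk through each order:
  - order 1 (Mouse): customer_id=4 -> matches Jack
  - order 2 (Chair): customer_id=2 -> matches Leo
  - order 3 (Tablet): customer_id=4 -> matches Jack
  - order 4 (Speaker): customer_id=4 -> matches Jack
  - order 5 (Stapler): customer_id=NULL, no match -> dropped
  - order 6 (Router): customer_id=2 -> matches Leo
  - order 7 (Lamp): customer_id=4 -> matches Jack
So 1 of 7 rows is dropped.

SQL:
SELECT a.product, b.name AS customer
FROM orders a
INNER JOIN customers b ON a.customer_id = b.id

Result:
product | customer
--------+---------
Mouse   | Jack    
Chair   | Leo     
Tablet  | Jack    
Speaker | Jack    
Router  | Leo     
Lamp    | Jack    


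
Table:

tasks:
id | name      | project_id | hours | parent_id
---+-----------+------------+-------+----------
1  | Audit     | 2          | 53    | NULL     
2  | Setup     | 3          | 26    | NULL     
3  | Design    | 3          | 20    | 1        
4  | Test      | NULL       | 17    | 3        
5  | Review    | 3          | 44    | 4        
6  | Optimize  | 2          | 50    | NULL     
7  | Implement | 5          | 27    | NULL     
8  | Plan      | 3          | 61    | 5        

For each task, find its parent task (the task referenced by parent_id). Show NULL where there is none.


This is a self-join: tasks is joined to a second copy of itself, matching each row's parent_id to another row's id. Use LEFT JOIN so rows with parent_id=NULL are kept.
  - task 1 (Audit): parent_id=NULL -> NULL
  - task 2 (Setup): parent_id=NULL -> NULL
  - task 3 (Design): parent_id=1 -> Audit
  - task 4 (Test): parent_id=3 -> Design
  - task 5 (Review): parent_id=4 -> Test
  - task 6 (Optimize): parent_id=NULL -> NULL
  - task 7 (Implement): parent_id=NULL -> NULL
  - task 8 (Plan): parent_id=5 -> Review

SQL:
SELECT a.name AS item, b.name AS parent
FROM tasks a
LEFT JOIN tasks b ON a.parent_id = b.id

Result:
item      | parent
----------+-------
Audit     | NULL  
Setup     | NULL  
Design    | Audit 
Test      | Design
Review    | Test  
Optimize  | NULL  
Implement | NULL  
Plan      | Review


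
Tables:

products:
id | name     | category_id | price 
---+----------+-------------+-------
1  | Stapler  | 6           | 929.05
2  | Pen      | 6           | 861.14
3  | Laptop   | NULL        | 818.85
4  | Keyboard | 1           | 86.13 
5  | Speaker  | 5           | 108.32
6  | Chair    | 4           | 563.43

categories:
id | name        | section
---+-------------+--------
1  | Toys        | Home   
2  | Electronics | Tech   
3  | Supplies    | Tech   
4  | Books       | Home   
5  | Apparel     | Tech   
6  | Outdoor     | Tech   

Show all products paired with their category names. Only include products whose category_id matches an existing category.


INNER JOIN keeps only products rows whose category_id matches an id in categories. Walk through each product:
  - product 1 (Stapler): category_id=6 -> matches Outdoor
  - product 2 (Pen): category_id=6 -> matches Outdoor
  - product 3 (Laptop): category_id=NULL, no match -> dropped
  - product 4 (Keyboard): category_id=1 -> matches Toys
  - product 5 (Speaker): category_id=5 -> matches Apparel
  - product 6 (Chair): category_id=4 -> matches Books
So 1 of 6 rows is dropped.

SQL:
SELECT a.name, b.name AS category
FROM products a
INNER JOIN categories b ON a.category_id = b.id

Result:
name     | category
---------+---------
Stapler  | Outdoor 
Pen      | Outdoor 
Keyboard | Toys    
Speaker  | Apparel 
Chair    | Books   


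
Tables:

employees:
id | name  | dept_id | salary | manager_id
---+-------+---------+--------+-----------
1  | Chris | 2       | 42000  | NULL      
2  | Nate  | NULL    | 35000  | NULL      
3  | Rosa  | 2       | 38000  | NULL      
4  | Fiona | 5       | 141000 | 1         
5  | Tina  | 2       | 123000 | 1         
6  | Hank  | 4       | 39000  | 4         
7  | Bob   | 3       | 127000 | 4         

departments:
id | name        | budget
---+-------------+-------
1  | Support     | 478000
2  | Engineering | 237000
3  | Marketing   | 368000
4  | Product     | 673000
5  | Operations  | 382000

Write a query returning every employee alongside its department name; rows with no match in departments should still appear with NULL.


LEFT JOIN keeps every row from employees (the left table); where dept_id has no match in departments, the department columns become NULL. Walk through each employee:
  - employee 1 (Chris): dept_id=2 -> matches Engineering
  - employee 2 (Nate): dept_id=NULL, no match -> kept with NULL
  - employee 3 (Rosa): dept_id=2 -> matches Engineering
  - employee 4 (Fiona): dept_id=5 -> matches Operations
  - employee 5 (Tina): dept_id=2 -> matches Engineering
  - employee 6 (Hank): dept_id=4 -> matches Product
  - employee 7 (Bob): dept_id=3 -> matches Marketing
All 7 rows appear; 1 has NULL department.

SQL:
SELECT a.name, b.name AS department
FROM employees a
LEFT JOIN departments b ON a.dept_id = b.id

Result:
name  | department 
------+------------
Chris | Engineering
Nate  | NULL       
Rosa  | Engineering
Fiona | Operations 
Tina  | Engineering
Hank  | Product    
Bob   | Marketing  


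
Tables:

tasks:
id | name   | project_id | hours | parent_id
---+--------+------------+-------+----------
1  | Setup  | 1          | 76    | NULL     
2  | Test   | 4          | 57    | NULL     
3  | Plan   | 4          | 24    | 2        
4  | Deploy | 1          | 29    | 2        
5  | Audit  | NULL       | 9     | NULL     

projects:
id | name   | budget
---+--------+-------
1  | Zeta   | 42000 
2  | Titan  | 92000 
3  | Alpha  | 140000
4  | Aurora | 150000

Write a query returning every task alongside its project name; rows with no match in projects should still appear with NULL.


LEFT JOIN keeps every row from tasks (the left table); where project_id has no match in projects, the project columns become NULL. Walk through each task:
  - task 1 (Setup): project_id=1 -> matches Zeta
  - task 2 (Test): project_id=4 -> matches Aurora
  - task 3 (Plan): project_id=4 -> matches Aurora
  - task 4 (Deploy): project_id=1 -> matches Zeta
  - task 5 (Audit): project_id=NULL, no match -> kept with NULL
All 5 rows appear; 1 has NULL project.

SQL:
SELECT a.name, b.name AS project
FROM tasks a
LEFT JOIN projects b ON a.project_id = b.id

Result:
name   | project
-------+--------
Setup  | Zeta   
Test   | Aurora 
Plan   | Aurora 
Deploy | Zeta   
Audit  | NULL   


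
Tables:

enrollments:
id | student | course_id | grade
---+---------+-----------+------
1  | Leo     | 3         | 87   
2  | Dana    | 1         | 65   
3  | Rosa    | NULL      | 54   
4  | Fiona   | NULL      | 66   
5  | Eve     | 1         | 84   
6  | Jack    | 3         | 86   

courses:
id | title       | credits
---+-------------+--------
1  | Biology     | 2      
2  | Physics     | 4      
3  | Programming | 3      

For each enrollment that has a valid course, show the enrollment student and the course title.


INNER JOIN keeps only enrollments rows whose course_id matches an id in courses. Walk through each enrollment:
  - enrollment 1 (Leo): course_id=3 -> matches Programming
  - enrollment 2 (Dana): course_id=1 -> matches Biology
  - enrollment 3 (Rosa): course_id=NULL, no match -> dropped
  - enrollment 4 (Fiona): course_id=NULL, no match -> dropped
  - enrollment 5 (Eve): course_id=1 -> matches Biology
  - enrollment 6 (Jack): course_id=3 -> matches Programming
So 2 of 6 rows are dropped.

SQL:
SELECT a.student, b.title AS course
FROM enrollments a
INNER JOIN courses b ON a.course_id = b.id

Result:
student | course     
--------+------------
Leo     | Programming
Dana    | Biology    
Eve     | Biology    
Jack    | Programming


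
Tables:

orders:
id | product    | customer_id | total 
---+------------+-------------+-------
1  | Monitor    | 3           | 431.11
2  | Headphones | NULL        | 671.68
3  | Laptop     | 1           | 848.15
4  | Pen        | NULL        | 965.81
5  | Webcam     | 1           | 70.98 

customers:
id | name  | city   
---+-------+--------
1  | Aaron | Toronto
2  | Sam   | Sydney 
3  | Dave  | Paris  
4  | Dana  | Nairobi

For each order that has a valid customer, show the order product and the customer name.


INNER JOIN keeps only orders rows whose customer_id matches an id in customers. Walk through each order:
  - order 1 (Monitor): customer_id=3 -> matches Dave
  - order 2 (Headphones): customer_id=NULL, no match -> dropped
  - order 3 (Laptop): customer_id=1 -> matches Aaron
  - order 4 (Pen): customer_id=NULL, no match -> dropped
  - order 5 (Webcam): customer_id=1 -> matches Aaron
So 2 of 5 rows are dropped.

SQL:
SELECT a.product, b.name AS customer
FROM orders a
INNER JOIN customers b ON a.customer_id = b.id

Result:
product | customer
--------+---------
Monitor | Dave    
Laptop  | Aaron   
Webcam  | Aaron   


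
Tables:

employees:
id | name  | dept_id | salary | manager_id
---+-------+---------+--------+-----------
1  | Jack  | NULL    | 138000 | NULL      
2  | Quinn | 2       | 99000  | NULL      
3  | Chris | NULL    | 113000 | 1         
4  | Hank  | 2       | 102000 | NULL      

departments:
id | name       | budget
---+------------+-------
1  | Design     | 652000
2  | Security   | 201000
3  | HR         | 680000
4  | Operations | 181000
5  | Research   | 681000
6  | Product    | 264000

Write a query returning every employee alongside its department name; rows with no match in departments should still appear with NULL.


LEFT JOIN keeps every row from employees (the left table); where dept_id has no match in departments, the department columns become NULL. Walk through each employee:
  - employee 1 (Jack): dept_id=NULL, no match -> kept with NULL
  - employee 2 (Quinn): dept_id=2 -> matches Security
  - employee 3 (Chris): dept_id=NULL, no match -> kept with NULL
  - employee 4 (Hank): dept_id=2 -> matches Security
All 4 rows appear; 2 have NULL department.

SQL:
SELECT a.name, b.name AS department
FROM employees a
LEFT JOIN departments b ON a.dept_id = b.id

Result:
name  | department
------+-----------
Jack  | NULL      
Quinn | Security  
Chris | NULL      
Hank  | Security  


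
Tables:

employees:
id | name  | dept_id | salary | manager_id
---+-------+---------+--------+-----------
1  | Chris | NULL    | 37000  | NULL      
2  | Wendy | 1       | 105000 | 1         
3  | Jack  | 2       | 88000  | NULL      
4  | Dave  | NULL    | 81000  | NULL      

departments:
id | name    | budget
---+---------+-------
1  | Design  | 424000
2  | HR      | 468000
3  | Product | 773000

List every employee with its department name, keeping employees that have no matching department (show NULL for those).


LEFT JOIN keeps every row from employees (the left table); where dept_id has no match in departments, the department columns become NULL. Walk through each employee:
  - employee 1 (Chris): dept_id=NULL, no match -> kept with NULL
  - employee 2 (Wendy): dept_id=1 -> matches Design
  - employee 3 (Jack): dept_id=2 -> matches HR
  - employee 4 (Dave): dept_id=NULL, no match -> kept with NULL
All 4 rows appear; 2 have NULL department.

SQL:
SELECT a.name, b.name AS department
FROM employees a
LEFT JOIN departments b ON a.dept_id = b.id

Result:
name  | department
------+-----------
Chris | NULL      
Wendy | Design    
Jack  | HR        
Dave  | NULL      


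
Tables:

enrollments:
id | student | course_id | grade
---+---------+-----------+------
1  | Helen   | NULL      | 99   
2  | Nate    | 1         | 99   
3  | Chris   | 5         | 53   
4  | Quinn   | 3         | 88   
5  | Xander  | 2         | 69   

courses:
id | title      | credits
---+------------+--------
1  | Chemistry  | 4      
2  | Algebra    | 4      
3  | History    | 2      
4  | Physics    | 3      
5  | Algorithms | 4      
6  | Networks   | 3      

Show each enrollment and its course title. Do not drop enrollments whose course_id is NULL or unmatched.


LEFT JOIN keeps every row from enrollments (the left table); where course_id has no match in courses, the course columns become NULL. Walk through each enrollment:
  - enrollment 1 (Helen): course_id=NULL, no match -> kept with NULL
  - enrollment 2 (Nate): course_id=1 -> matches Chemistry
  - enrollment 3 (Chris): course_id=5 -> matches Algorithms
  - enrollment 4 (Quinn): course_id=3 -> matches History
  - enrollment 5 (Xander): course_id=2 -> matches Algebra
All 5 rows appear; 1 has NULL course.

SQL:
SELECT a.student, b.title AS course
FROM enrollments a
LEFT JOIN courses b ON a.course_id = b.id

Result:
student | course    
--------+-----------
Helen   | NULL      
Nate    | Chemistry 
Chris   | Algorithms
Quinn   | History   
Xander  | Algebra   


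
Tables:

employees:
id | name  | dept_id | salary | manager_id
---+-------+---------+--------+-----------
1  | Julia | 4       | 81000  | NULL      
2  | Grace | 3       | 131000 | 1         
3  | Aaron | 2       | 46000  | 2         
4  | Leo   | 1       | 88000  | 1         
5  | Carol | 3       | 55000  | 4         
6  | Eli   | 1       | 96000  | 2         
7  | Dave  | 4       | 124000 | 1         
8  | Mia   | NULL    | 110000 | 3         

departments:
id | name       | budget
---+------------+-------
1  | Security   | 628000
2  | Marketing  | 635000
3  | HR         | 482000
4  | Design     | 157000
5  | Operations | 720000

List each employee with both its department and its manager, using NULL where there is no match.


Two LEFT JOINs from the same base table employees: one to departments via dept_id, one to employees itself via manager_id. Both are LEFT so every employee is preserved.
Match against departments:
  - employee 1 (Julia): dept_id=4 -> matches Design
  - employee 2 (Grace): dept_id=3 -> matches HR
  - employee 3 (Aaron): dept_id=2 -> matches Marketing
  - employee 4 (Leo): dept_id=1 -> matches Security
  - employee 5 (Carol): dept_id=3 -> matches HR
  - employee 6 (Eli): dept_id=1 -> matches Security
  - employee 7 (Dave): dept_id=4 -> matches Design
  - employee 8 (Mia): dept_id=NULL, no match -> kept with NULL
Match against employees (self):
  - employee 1 (Julia): manager_id=NULL -> NULL
  - employee 2 (Grace): manager_id=1 -> Julia
  - employee 3 (Aaron): manager_id=2 -> Grace
  - employee 4 (Leo): manager_id=1 -> Julia
  - employee 5 (Carol): manager_id=4 -> Leo
  - employee 6 (Eli): manager_id=2 -> Grace
  - employee 7 (Dave): manager_id=1 -> Julia
  - employee 8 (Mia): manager_id=3 -> Aaron

SQL:
SELECT a.name, b.name AS department, c.name AS manager
FROM employees a
LEFT JOIN departments b ON a.dept_id = b.id
LEFT JOIN employees c ON a.manager_id = c.id

Result:
name  | department | manager
------+------------+--------
Julia | Design     | NULL   
Grace | HR         | Julia  
Aaron | Marketing  | Grace  
Leo   | Security   | Julia  
Carol | HR         | Leo    
Eli   | Security   | Grace  
Dave  | Design     | Julia  
Mia   | NULL       | Aaron  


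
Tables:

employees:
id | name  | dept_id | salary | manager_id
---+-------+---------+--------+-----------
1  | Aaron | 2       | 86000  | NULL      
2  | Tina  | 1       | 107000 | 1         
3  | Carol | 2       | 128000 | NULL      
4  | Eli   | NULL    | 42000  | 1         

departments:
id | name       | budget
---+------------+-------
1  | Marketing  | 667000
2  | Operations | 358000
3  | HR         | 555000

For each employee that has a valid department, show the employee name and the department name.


INNER JOIN keeps only employees rows whose dept_id matches an id in departments. Walk through each employee:
  - employee 1 (Aaron): dept_id=2 -> matches Operations
  - employee 2 (Tina): dept_id=1 -> matches Marketing
  - employee 3 (Carol): dept_id=2 -> matches Operations
  - employee 4 (Eli): dept_id=NULL, no match -> dropped
So 1 of 4 rows is dropped.

SQL:
SELECT a.name, b.name AS department
FROM employees a
INNER JOIN departments b ON a.dept_id = b.id

Result:
name  | department
------+-----------
Aaron | Operations
Tina  | Marketing 
Carol | Operations


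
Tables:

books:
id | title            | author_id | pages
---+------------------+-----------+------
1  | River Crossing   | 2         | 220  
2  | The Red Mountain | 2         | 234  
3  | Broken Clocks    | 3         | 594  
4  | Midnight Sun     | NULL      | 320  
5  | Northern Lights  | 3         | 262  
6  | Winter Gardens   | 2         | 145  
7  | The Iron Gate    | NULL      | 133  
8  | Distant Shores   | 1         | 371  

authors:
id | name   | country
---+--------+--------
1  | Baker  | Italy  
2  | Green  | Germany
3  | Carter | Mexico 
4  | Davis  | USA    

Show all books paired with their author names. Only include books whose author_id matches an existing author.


INNER JOIN keeps only books rows whose author_id matches an id in authors. Walk through each book:
  - book 1 (River Crossing): author_id=2 -> matches Green
  - book 2 (The Red Mountain): author_id=2 -> matches Green
  - book 3 (Broken Clocks): author_id=3 -> matches Carter
  - book 4 (Midnight Sun): author_id=NULL, no match -> dropped
  - book 5 (Northern Lights): author_id=3 -> matches Carter
  - book 6 (Winter Gardens): author_id=2 -> matches Green
  - book 7 (The Iron Gate): author_id=NULL, no match -> dropped
  - book 8 (Distant Shores): author_id=1 -> matches Baker
So 2 of 8 rows are dropped.

SQL:
SELECT a.title, b.name AS author
FROM books a
INNER JOIN authors b ON a.author_id = b.id

Result:
title            | author
-----------------+-------
River Crossing   | Green 
The Red Mountain | Green 
Broken Clocks    | Carter
Northern Lights  | Carter
Winter Gardens   | Green 
Distant Shores   | Baker 


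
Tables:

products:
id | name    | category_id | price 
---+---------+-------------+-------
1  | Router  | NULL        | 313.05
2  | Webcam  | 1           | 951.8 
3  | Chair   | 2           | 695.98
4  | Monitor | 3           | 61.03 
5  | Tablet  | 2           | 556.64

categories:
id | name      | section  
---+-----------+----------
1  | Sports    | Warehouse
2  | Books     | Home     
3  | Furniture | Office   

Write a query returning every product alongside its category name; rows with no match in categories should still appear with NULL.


LEFT JOIN keeps every row from products (the left table); where category_id has no match in categories, the category columns become NULL. Walk through each product:
  - product 1 (Router): category_id=NULL, no match -> kept with NULL
  - product 2 (Webcam): category_id=1 -> matches Sports
  - product 3 (Chair): category_id=2 -> matches Books
  - product 4 (Monitor): category_id=3 -> matches Furniture
  - product 5 (Tablet): category_id=2 -> matches Books
All 5 rows appear; 1 has NULL category.

SQL:
SELECT a.name, b.name AS category
FROM products a
LEFT JOIN categories b ON a.category_id = b.id

Result:
name    | category 
--------+----------
Router  | NULL     
Webcam  | Sports   
Chair   | Books    
Monitor | Furniture
Tablet  | Books    


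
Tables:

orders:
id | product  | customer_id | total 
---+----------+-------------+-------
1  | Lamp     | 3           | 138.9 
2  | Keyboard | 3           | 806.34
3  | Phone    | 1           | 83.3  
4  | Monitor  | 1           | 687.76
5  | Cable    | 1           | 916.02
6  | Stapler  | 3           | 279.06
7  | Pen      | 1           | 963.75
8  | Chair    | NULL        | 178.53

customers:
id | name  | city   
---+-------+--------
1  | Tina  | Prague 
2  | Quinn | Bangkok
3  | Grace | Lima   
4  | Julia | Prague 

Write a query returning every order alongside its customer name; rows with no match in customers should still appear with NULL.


LEFT JOIN keeps every row from orders (the left table); where customer_id has no match in customers, the customer columns become NULL. Walk through each order:
  - order 1 (Lamp): customer_id=3 -> matches Grace
  - order 2 (Keyboard): customer_id=3 -> matches Grace
  - order 3 (Phone): customer_id=1 -> matches Tina
  - order 4 (Monitor): customer_id=1 -> matches Tina
  - order 5 (Cable): customer_id=1 -> matches Tina
  - order 6 (Stapler): customer_id=3 -> matches Grace
  - order 7 (Pen): customer_id=1 -> matches Tina
  - order 8 (Chair): customer_id=NULL, no match -> kept with NULL
All 8 rows appear; 1 has NULL customer.

SQL:
SELECT a.product, b.name AS customer
FROM orders a
LEFT JOIN customers b ON a.customer_id = b.id

Result:
product  | customer
---------+---------
Lamp     | Grace   
Keyboard | Grace   
Phone    | Tina    
Monitor  | Tina    
Cable    | Tina    
Stapler  | Grace   
Pen      | Tina    
Chair    | NULL    


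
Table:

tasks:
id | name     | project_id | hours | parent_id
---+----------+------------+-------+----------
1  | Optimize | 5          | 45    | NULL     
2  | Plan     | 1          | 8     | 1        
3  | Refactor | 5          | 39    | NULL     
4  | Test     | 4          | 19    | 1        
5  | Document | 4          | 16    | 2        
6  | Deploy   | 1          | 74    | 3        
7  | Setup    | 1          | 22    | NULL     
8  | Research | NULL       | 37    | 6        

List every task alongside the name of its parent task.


This is a self-join: tasks is joined to a second copy of itself, matching each row's parent_id to another row's id. Use LEFT JOIN so rows with parent_id=NULL are kept.
  - task 1 (Optimize): parent_id=NULL -> NULL
  - task 2 (Plan): parent_id=1 -> Optimize
  - task 3 (Refactor): parent_id=NULL -> NULL
  - task 4 (Test): parent_id=1 -> Optimize
  - task 5 (Document): parent_id=2 -> Plan
  - task 6 (Deploy): parent_id=3 -> Refactor
  - task 7 (Setup): parent_id=NULL -> NULL
  - task 8 (Research): parent_id=6 -> Deploy

SQL:
SELECT a.name AS item, b.name AS parent
FROM tasks a
LEFT JOIN tasks b ON a.parent_id = b.id

Result:
item     | parent  
---------+---------
Optimize | NULL    
Plan     | Optimize
Refactor | NULL    
Test     | Optimize
Document | Plan    
Deploy   | Refactor
Setup    | NULL    
Research | Deploy  
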